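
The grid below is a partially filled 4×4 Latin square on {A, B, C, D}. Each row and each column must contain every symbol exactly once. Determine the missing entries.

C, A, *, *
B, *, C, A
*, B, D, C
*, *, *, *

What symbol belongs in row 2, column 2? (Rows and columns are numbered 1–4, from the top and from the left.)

D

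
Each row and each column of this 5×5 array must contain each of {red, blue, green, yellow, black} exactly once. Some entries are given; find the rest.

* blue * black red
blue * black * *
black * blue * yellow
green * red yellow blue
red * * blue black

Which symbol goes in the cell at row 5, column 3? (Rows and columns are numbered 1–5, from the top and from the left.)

yellow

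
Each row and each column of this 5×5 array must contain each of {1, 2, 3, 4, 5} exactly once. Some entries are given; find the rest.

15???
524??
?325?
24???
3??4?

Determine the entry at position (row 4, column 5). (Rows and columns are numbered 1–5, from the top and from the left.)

(r1,c3) = 3
(r1,c4) = 2
(r1,c5) = 4
(r3,c1) = 4
(r3,c5) = 1
(r5,c2) = 1
(r5,c3) = 5
(r5,c5) = 2
(r2,c5) = 3
(r4,c3) = 1
(r4,c4) = 3
(r4,c5) = 5

5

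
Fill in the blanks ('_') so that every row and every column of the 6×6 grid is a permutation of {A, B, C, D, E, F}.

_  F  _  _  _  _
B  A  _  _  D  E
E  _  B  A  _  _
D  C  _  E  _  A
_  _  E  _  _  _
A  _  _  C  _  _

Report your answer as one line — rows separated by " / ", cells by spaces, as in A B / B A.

C F A B E D / B A C F D E / E D B A C F / D C F E B A / F B E D A C / A E D C F B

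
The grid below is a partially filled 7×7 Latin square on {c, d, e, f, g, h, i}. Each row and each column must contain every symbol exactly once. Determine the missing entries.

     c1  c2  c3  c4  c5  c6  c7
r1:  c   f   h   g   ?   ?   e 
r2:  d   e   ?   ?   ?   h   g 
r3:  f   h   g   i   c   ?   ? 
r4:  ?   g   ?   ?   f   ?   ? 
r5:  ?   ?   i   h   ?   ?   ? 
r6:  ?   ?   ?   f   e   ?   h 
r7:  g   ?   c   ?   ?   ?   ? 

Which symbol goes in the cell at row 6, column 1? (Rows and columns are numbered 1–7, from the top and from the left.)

i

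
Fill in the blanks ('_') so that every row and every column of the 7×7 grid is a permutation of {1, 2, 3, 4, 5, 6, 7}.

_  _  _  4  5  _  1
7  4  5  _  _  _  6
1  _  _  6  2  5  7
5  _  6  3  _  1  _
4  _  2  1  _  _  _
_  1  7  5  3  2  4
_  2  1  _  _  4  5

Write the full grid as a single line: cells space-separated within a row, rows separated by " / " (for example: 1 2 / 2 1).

2 6 3 4 5 7 1 / 7 4 5 2 1 3 6 / 1 3 4 6 2 5 7 / 5 7 6 3 4 1 2 / 4 5 2 1 7 6 3 / 6 1 7 5 3 2 4 / 3 2 1 7 6 4 5

(r1,c3) = 3
(r2,c4) = 2
(r2,c5) = 1
(r2,c6) = 3
(r3,c2) = 3
(r3,c3) = 4
(r4,c2) = 7
(r4,c5) = 4
(r4,c7) = 2
(r5,c7) = 3
(r6,c1) = 6
(r7,c1) = 3
(r7,c4) = 7
(r7,c5) = 6
(r1,c1) = 2
(r1,c2) = 6
(r1,c6) = 7
(r5,c2) = 5
(r5,c5) = 7
(r5,c6) = 6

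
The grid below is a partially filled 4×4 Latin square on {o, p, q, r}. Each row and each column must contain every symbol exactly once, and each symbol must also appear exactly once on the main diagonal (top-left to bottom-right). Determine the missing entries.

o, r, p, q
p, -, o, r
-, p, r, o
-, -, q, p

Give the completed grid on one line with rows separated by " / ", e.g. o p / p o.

o r p q / p q o r / q p r o / r o q p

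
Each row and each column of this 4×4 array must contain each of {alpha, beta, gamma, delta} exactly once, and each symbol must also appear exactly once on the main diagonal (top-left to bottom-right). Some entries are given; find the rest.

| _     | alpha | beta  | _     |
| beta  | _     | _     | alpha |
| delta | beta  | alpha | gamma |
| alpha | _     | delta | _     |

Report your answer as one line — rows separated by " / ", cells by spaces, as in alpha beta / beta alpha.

gamma alpha beta delta / beta delta gamma alpha / delta beta alpha gamma / alpha gamma delta beta

(r1,c1) = gamma
(r1,c4) = delta
(r2,c2) = delta
(r2,c3) = gamma
(r4,c2) = gamma
(r4,c4) = beta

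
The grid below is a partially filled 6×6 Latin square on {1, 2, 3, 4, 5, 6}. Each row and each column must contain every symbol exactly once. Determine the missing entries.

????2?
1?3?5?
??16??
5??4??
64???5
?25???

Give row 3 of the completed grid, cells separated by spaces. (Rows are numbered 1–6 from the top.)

2 5 1 6 4 3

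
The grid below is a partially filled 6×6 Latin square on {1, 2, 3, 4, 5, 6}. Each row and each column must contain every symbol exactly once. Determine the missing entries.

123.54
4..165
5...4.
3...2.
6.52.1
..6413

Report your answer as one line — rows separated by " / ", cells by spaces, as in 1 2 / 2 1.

(r1,c4) = 6
(r2,c2) = 3
(r2,c3) = 2
(r3,c3) = 1
(r3,c4) = 3
(r4,c3) = 4
(r4,c4) = 5
(r4,c6) = 6
(r5,c2) = 4
(r5,c5) = 3
(r6,c1) = 2
(r6,c2) = 5
(r3,c2) = 6
(r3,c6) = 2
(r4,c2) = 1

1 2 3 6 5 4 / 4 3 2 1 6 5 / 5 6 1 3 4 2 / 3 1 4 5 2 6 / 6 4 5 2 3 1 / 2 5 6 4 1 3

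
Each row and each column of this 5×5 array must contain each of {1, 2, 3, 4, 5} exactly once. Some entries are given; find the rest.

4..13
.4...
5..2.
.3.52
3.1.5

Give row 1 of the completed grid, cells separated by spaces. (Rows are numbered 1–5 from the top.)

4 5 2 1 3

Cell (r2,c4): row 2 has {4}; column 4 has {1,2,5} → 3.
Cell (r2,c5): row 2 has {3,4}; column 5 has {2,3,5} → 1.
Cell (r3,c2): row 3 has {2,5}; column 2 has {3,4} → 1.
Cell (r3,c5): row 3 has {1,2,5}; column 5 has {1,2,3,5} → 4.
Cell (r4,c1): row 4 has {2,3,5}; column 1 has {3,4,5} → 1.
Cell (r4,c3): row 4 has {1,2,3,5}; column 3 has {1} → 4.
Cell (r5,c2): row 5 has {1,3,5}; column 2 has {1,3,4} → 2.
Cell (r5,c4): row 5 has {1,2,3,5}; column 4 has {1,2,3,5} → 4.
Cell (r1,c2): row 1 has {1,3,4}; column 2 has {1,2,3,4} → 5.
Cell (r1,c3): row 1 has {1,3,4,5}; column 3 has {1,4} → 2.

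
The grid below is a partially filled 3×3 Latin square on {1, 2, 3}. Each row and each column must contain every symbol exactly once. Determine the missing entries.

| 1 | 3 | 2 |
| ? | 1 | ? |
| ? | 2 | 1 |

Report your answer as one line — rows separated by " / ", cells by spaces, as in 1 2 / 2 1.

1 3 2 / 2 1 3 / 3 2 1

Cell (r2,c3): row 2 has {1}; column 3 has {1,2} → 3.
Cell (r3,c1): row 3 has {1,2}; column 1 has {1} → 3.
Cell (r2,c1): row 2 has {1,3}; column 1 has {1,3} → 2.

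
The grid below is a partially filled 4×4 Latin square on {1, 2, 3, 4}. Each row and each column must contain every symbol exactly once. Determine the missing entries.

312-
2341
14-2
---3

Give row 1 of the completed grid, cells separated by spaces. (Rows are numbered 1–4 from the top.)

3 1 2 4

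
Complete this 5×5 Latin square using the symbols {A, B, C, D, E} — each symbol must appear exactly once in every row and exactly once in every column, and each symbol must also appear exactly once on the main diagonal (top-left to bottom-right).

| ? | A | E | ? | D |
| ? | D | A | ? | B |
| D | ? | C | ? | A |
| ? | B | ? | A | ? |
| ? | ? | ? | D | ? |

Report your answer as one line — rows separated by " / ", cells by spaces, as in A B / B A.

(r1,c1) = B
(r1,c4) = C
(r2,c4) = E
(r3,c2) = E
(r3,c4) = B
(r4,c3) = D
(r5,c2) = C
(r5,c3) = B
(r5,c5) = E
(r2,c1) = C
(r4,c1) = E
(r4,c5) = C
(r5,c1) = A

B A E C D / C D A E B / D E C B A / E B D A C / A C B D E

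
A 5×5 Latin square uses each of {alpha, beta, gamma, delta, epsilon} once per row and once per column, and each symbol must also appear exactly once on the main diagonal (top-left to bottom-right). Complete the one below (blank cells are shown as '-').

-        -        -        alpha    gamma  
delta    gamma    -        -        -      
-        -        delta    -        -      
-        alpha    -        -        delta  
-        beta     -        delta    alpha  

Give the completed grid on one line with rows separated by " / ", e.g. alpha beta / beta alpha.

beta delta epsilon alpha gamma / delta gamma alpha beta epsilon / alpha epsilon delta gamma beta / gamma alpha beta epsilon delta / epsilon beta gamma delta alpha

(r3,c2) = epsilon
(r3,c5) = beta
(r1,c2) = delta
(r2,c5) = epsilon
(r3,c4) = gamma
(r2,c4) = beta
(r3,c1) = alpha
(r4,c4) = epsilon
(r1,c1) = beta
(r1,c3) = epsilon
(r2,c3) = alpha
(r4,c1) = gamma
(r4,c3) = beta
(r5,c1) = epsilon
(r5,c3) = gamma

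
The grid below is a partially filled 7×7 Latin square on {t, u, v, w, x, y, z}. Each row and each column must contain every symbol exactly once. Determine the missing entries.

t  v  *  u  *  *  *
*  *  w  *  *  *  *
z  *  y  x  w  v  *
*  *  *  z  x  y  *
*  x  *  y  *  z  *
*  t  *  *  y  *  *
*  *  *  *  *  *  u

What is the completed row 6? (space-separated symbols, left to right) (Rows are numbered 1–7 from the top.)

(r1,c5) = z
(r3,c2) = u
(r3,c7) = t
(r4,c2) = w
(r4,c7) = v
(r5,c7) = w
(r1,c3) = x
(r1,c6) = w
(r1,c7) = y
(r4,c1) = u
(r4,c3) = t
(r5,c1) = v
(r5,c3) = u
(r5,c5) = t
(r7,c5) = v
(r2,c5) = u
(r7,c3) = z
(r6,c3) = v
(r6,c4) = w
(r7,c2) = y
(r7,c4) = t
(r7,c6) = x
(r2,c2) = z
(r2,c4) = v
(r2,c6) = t
(r2,c7) = x
(r6,c1) = x
(r6,c6) = u
(r6,c7) = z

x t v w y u z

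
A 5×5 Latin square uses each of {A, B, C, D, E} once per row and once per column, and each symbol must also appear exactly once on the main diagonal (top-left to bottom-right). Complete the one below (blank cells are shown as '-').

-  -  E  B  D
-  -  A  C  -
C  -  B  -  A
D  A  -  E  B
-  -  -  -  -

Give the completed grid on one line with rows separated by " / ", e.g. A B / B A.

A C E B D / B D A C E / C E B D A / D A C E B / E B D A C

row 1 has {B,D,E}; column 1 has {C,D}; the diagonal has {B,E} — only A is left for (r1,c1).
row 1 has {A,B,D,E}; column 2 has {A} — only C is left for (r1,c2).
row 2 has {A,C}; column 2 has {A,C}; the diagonal has {A,B,E} — only D is left for (r2,c2).
row 2 has {A,C,D}; column 5 has {A,B,D} — only E is left for (r2,c5).
row 3 has {A,B,C}; column 2 has {A,C,D} — only E is left for (r3,c2).
row 3 has {A,B,C,E}; column 4 has {B,C,E} — only D is left for (r3,c4).
row 4 has {A,B,D,E}; column 3 has {A,B,E} — only C is left for (r4,c3).
row 5 is empty so far; column 2 has {A,C,D,E} — only B is left for (r5,c2).
row 5 has {B}; column 3 has {A,B,C,E} — only D is left for (r5,c3).
row 5 has {B,D}; column 4 has {B,C,D,E} — only A is left for (r5,c4).
row 5 has {A,B,D}; column 5 has {A,B,D,E}; the diagonal has {A,B,D,E} — only C is left for (r5,c5).
row 2 has {A,C,D,E}; column 1 has {A,C,D} — only B is left for (r2,c1).
row 5 has {A,B,C,D}; column 1 has {A,B,C,D} — only E is left for (r5,c1).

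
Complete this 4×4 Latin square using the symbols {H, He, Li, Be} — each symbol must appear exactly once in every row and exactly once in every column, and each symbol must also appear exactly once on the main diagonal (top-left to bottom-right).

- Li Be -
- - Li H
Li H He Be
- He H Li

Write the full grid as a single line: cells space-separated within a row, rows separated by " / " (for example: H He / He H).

H Li Be He / He Be Li H / Li H He Be / Be He H Li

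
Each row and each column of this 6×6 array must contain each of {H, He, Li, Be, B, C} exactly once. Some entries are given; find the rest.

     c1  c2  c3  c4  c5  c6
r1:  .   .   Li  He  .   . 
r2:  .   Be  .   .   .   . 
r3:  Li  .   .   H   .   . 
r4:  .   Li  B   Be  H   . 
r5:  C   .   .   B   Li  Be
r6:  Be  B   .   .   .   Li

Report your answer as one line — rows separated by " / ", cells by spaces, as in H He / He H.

row 4 has {H,Li,Be,B}; column 1 has {Li,Be,C} — only He is left for (r4,c1).
row 4 has {H,He,Li,Be,B}; column 6 has {Li,Be} — only C is left for (r4,c6).
row 6 has {Li,Be,B}; column 4 has {H,He,Be,B} — only C is left for (r6,c4).
row 6 has {Li,Be,B,C}; column 5 has {H,Li} — only He is left for (r6,c5).
row 2 has {Be}; column 4 has {H,He,Be,B,C} — only Li is left for (r2,c4).
row 6 has {He,Li,Be,B,C}; column 3 has {Li,B} — only H is left for (r6,c3).
row 5 has {Li,Be,B,C}; column 3 has {H,Li,B} — only He is left for (r5,c3).
row 2 has {Li,Be}; column 3 has {H,He,Li,B} — only C is left for (r2,c3).
row 2 has {Li,Be,C}; column 5 has {H,He,Li} — only B is left for (r2,c5).
row 3 has {H,Li}; column 3 has {H,He,Li,B,C} — only Be is left for (r3,c3).
row 3 has {H,Li,Be}; column 5 has {H,He,Li,B} — only C is left for (r3,c5).
row 5 has {He,Li,Be,B,C}; column 2 has {Li,Be,B} — only H is left for (r5,c2).
row 1 has {He,Li}; column 2 has {H,Li,Be,B} — only C is left for (r1,c2).
row 1 has {He,Li,C}; column 5 has {H,He,Li,B,C} — only Be is left for (r1,c5).
row 2 has {Li,Be,B,C}; column 1 has {He,Li,Be,C} — only H is left for (r2,c1).
row 2 has {H,Li,Be,B,C}; column 6 has {Li,Be,C} — only He is left for (r2,c6).
row 3 has {H,Li,Be,C}; column 2 has {H,Li,Be,B,C} — only He is left for (r3,c2).
row 3 has {H,He,Li,Be,C}; column 6 has {He,Li,Be,C} — only B is left for (r3,c6).
row 1 has {He,Li,Be,C}; column 1 has {H,He,Li,Be,C} — only B is left for (r1,c1).
row 1 has {He,Li,Be,B,C}; column 6 has {He,Li,Be,B,C} — only H is left for (r1,c6).

B C Li He Be H / H Be C Li B He / Li He Be H C B / He Li B Be H C / C H He B Li Be / Be B H C He Li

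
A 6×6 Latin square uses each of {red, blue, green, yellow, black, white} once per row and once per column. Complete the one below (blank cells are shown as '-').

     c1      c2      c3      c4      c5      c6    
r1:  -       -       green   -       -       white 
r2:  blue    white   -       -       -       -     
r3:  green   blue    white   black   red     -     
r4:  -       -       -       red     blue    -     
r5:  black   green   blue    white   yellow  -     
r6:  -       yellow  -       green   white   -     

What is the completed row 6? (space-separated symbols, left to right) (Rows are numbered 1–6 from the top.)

red yellow black green white blue

(r1,c5) = black
(r2,c4) = yellow
(r2,c5) = green
(r3,c6) = yellow
(r4,c2) = black
(r4,c3) = yellow
(r4,c6) = green
(r5,c6) = red
(r6,c1) = red
(r6,c3) = black
(r6,c6) = blue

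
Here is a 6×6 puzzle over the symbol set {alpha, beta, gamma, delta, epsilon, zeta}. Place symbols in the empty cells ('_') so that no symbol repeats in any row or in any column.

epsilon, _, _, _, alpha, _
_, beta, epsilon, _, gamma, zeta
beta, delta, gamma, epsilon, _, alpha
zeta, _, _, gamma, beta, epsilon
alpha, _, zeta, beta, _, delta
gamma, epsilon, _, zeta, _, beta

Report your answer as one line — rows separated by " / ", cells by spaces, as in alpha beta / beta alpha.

At row 1, column 4: row 1 has {alpha,epsilon}; column 4 has {beta,gamma,epsilon,zeta}; that leaves delta.
At row 1, column 6: row 1 has {alpha,delta,epsilon}; column 6 has {alpha,beta,delta,epsilon,zeta}; that leaves gamma.
At row 2, column 1: row 2 has {beta,gamma,epsilon,zeta}; column 1 has {alpha,beta,gamma,epsilon,zeta}; that leaves delta.
At row 2, column 4: row 2 has {beta,gamma,delta,epsilon,zeta}; column 4 has {beta,gamma,delta,epsilon,zeta}; that leaves alpha.
At row 3, column 5: row 3 has {alpha,beta,gamma,delta,epsilon}; column 5 has {alpha,beta,gamma}; that leaves zeta.
At row 4, column 2: row 4 has {beta,gamma,epsilon,zeta}; column 2 has {beta,delta,epsilon}; that leaves alpha.
At row 4, column 3: row 4 has {alpha,beta,gamma,epsilon,zeta}; column 3 has {gamma,epsilon,zeta}; that leaves delta.
At row 5, column 2: row 5 has {alpha,beta,delta,zeta}; column 2 has {alpha,beta,delta,epsilon}; that leaves gamma.
At row 5, column 5: row 5 has {alpha,beta,gamma,delta,zeta}; column 5 has {alpha,beta,gamma,zeta}; that leaves epsilon.
At row 6, column 3: row 6 has {beta,gamma,epsilon,zeta}; column 3 has {gamma,delta,epsilon,zeta}; that leaves alpha.
At row 6, column 5: row 6 has {alpha,beta,gamma,epsilon,zeta}; column 5 has {alpha,beta,gamma,epsilon,zeta}; that leaves delta.
At row 1, column 2: row 1 has {alpha,gamma,delta,epsilon}; column 2 has {alpha,beta,gamma,delta,epsilon}; that leaves zeta.
At row 1, column 3: row 1 has {alpha,gamma,delta,epsilon,zeta}; column 3 has {alpha,gamma,delta,epsilon,zeta}; that leaves beta.

epsilon zeta beta delta alpha gamma / delta beta epsilon alpha gamma zeta / beta delta gamma epsilon zeta alpha / zeta alpha delta gamma beta epsilon / alpha gamma zeta beta epsilon delta / gamma epsilon alpha zeta delta beta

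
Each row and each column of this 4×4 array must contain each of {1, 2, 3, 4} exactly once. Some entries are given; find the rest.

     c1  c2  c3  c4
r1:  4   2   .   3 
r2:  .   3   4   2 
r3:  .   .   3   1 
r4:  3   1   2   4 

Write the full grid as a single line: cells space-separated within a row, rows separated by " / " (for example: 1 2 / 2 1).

4 2 1 3 / 1 3 4 2 / 2 4 3 1 / 3 1 2 4

Cell (r1,c3): row 1 has {2,3,4}; column 3 has {2,3,4} → 1.
Cell (r2,c1): row 2 has {2,3,4}; column 1 has {3,4} → 1.
Cell (r3,c1): row 3 has {1,3}; column 1 has {1,3,4} → 2.
Cell (r3,c2): row 3 has {1,2,3}; column 2 has {1,2,3} → 4.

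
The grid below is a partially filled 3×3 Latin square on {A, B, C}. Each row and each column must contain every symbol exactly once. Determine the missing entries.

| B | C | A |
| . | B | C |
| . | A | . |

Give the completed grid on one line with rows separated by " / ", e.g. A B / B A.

B C A / A B C / C A B

row 2 has {B,C}; column 1 has {B} — only A is left for (r2,c1).
row 3 has {A}; column 1 has {A,B} — only C is left for (r3,c1).
row 3 has {A,C}; column 3 has {A,C} — only B is left for (r3,c3).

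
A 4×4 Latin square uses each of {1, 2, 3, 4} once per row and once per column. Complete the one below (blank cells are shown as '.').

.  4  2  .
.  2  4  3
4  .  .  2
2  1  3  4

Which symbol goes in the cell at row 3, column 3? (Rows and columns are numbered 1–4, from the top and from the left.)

1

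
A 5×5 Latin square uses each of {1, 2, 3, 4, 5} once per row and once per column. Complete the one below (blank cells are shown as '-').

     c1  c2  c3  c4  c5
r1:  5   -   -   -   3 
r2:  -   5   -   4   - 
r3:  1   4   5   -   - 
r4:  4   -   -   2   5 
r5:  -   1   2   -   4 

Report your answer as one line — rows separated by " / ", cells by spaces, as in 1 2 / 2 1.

5 2 4 1 3 / 2 5 3 4 1 / 1 4 5 3 2 / 4 3 1 2 5 / 3 1 2 5 4

Cell (r1,c2): row 1 has {3,5}; column 2 has {1,4,5} → 2.
Cell (r1,c4): row 1 has {2,3,5}; column 4 has {2,4} → 1.
Cell (r3,c4): row 3 has {1,4,5}; column 4 has {1,2,4} → 3.
Cell (r3,c5): row 3 has {1,3,4,5}; column 5 has {3,4,5} → 2.
Cell (r4,c2): row 4 has {2,4,5}; column 2 has {1,2,4,5} → 3.
Cell (r4,c3): row 4 has {2,3,4,5}; column 3 has {2,5} → 1.
Cell (r5,c1): row 5 has {1,2,4}; column 1 has {1,4,5} → 3.
Cell (r5,c4): row 5 has {1,2,3,4}; column 4 has {1,2,3,4} → 5.
Cell (r1,c3): row 1 has {1,2,3,5}; column 3 has {1,2,5} → 4.
Cell (r2,c1): row 2 has {4,5}; column 1 has {1,3,4,5} → 2.
Cell (r2,c3): row 2 has {2,4,5}; column 3 has {1,2,4,5} → 3.
Cell (r2,c5): row 2 has {2,3,4,5}; column 5 has {2,3,4,5} → 1.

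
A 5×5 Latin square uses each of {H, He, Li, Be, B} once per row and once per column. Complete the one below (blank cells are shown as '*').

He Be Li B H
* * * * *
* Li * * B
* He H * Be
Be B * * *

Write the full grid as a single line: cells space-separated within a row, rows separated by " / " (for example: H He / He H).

He Be Li B H / Li H B Be He / H Li Be He B / B He H Li Be / Be B He H Li

row 2 is empty so far; column 2 has {He,Li,Be,B} — only H is left for (r2,c2).
row 3 has {Li,B}; column 1 has {He,Be} — only H is left for (r3,c1).
row 4 has {H,He,Be}; column 4 has {B} — only Li is left for (r4,c4).
row 5 has {Be,B}; column 3 has {H,Li} — only He is left for (r5,c3).
row 5 has {He,Be,B}; column 4 has {Li,B} — only H is left for (r5,c4).
row 5 has {H,He,Be,B}; column 5 has {H,Be,B} — only Li is left for (r5,c5).
row 2 has {H}; column 5 has {H,Li,Be,B} — only He is left for (r2,c5).
row 3 has {H,Li,B}; column 3 has {H,He,Li} — only Be is left for (r3,c3).
row 3 has {H,Li,Be,B}; column 4 has {H,Li,B} — only He is left for (r3,c4).
row 4 has {H,He,Li,Be}; column 1 has {H,He,Be} — only B is left for (r4,c1).
row 2 has {H,He}; column 1 has {H,He,Be,B} — only Li is left for (r2,c1).
row 2 has {H,He,Li}; column 3 has {H,He,Li,Be} — only B is left for (r2,c3).
row 2 has {H,He,Li,B}; column 4 has {H,He,Li,B} — only Be is left for (r2,c4).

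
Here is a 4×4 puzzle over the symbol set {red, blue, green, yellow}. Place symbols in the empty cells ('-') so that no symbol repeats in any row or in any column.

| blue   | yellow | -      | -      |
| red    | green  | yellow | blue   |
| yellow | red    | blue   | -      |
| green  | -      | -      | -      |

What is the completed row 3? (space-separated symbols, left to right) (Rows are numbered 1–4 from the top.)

yellow red blue green

(r3,c4) = green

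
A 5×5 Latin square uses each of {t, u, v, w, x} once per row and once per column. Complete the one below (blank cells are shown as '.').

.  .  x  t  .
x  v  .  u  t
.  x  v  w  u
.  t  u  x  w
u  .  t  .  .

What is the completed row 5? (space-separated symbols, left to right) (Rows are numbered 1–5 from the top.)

u w t v x

(r1,c5): row 1 has {t,x}; column 5 has {t,u,w}, so it must be v.
(r2,c3): row 2 has {t,u,v,x}; column 3 has {t,u,v,x}, so it must be w.
(r3,c1): row 3 has {u,v,w,x}; column 1 has {u,x}, so it must be t.
(r4,c1): row 4 has {t,u,w,x}; column 1 has {t,u,x}, so it must be v.
(r5,c2): row 5 has {t,u}; column 2 has {t,v,x}, so it must be w.
(r5,c4): row 5 has {t,u,w}; column 4 has {t,u,w,x}, so it must be v.
(r5,c5): row 5 has {t,u,v,w}; column 5 has {t,u,v,w}, so it must be x.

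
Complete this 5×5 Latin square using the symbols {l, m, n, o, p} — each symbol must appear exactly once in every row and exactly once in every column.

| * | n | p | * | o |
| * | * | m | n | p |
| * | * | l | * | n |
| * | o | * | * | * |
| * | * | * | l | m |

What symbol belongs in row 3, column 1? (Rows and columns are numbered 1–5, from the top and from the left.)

p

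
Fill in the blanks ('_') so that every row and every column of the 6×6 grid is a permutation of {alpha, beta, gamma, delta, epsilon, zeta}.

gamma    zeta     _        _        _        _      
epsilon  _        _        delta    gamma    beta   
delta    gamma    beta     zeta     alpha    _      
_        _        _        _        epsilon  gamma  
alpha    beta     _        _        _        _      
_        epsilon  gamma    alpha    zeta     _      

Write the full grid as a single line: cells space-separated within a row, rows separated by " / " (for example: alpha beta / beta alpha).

gamma zeta delta epsilon beta alpha / epsilon alpha zeta delta gamma beta / delta gamma beta zeta alpha epsilon / zeta delta alpha beta epsilon gamma / alpha beta epsilon gamma delta zeta / beta epsilon gamma alpha zeta delta

At row 2, column 2: row 2 has {beta,gamma,delta,epsilon}; column 2 has {beta,gamma,epsilon,zeta}; that leaves alpha.
At row 2, column 3: row 2 has {alpha,beta,gamma,delta,epsilon}; column 3 has {beta,gamma}; that leaves zeta.
At row 3, column 6: row 3 has {alpha,beta,gamma,delta,zeta}; column 6 has {beta,gamma}; that leaves epsilon.
At row 4, column 2: row 4 has {gamma,epsilon}; column 2 has {alpha,beta,gamma,epsilon,zeta}; that leaves delta.
At row 4, column 3: row 4 has {gamma,delta,epsilon}; column 3 has {beta,gamma,zeta}; that leaves alpha.
At row 4, column 4: row 4 has {alpha,gamma,delta,epsilon}; column 4 has {alpha,delta,zeta}; that leaves beta.
At row 5, column 5: row 5 has {alpha,beta}; column 5 has {alpha,gamma,epsilon,zeta}; that leaves delta.
At row 5, column 6: row 5 has {alpha,beta,delta}; column 6 has {beta,gamma,epsilon}; that leaves zeta.
At row 6, column 1: row 6 has {alpha,gamma,epsilon,zeta}; column 1 has {alpha,gamma,delta,epsilon}; that leaves beta.
At row 6, column 6: row 6 has {alpha,beta,gamma,epsilon,zeta}; column 6 has {beta,gamma,epsilon,zeta}; that leaves delta.
At row 1, column 4: row 1 has {gamma,zeta}; column 4 has {alpha,beta,delta,zeta}; that leaves epsilon.
At row 1, column 5: row 1 has {gamma,epsilon,zeta}; column 5 has {alpha,gamma,delta,epsilon,zeta}; that leaves beta.
At row 1, column 6: row 1 has {beta,gamma,epsilon,zeta}; column 6 has {beta,gamma,delta,epsilon,zeta}; that leaves alpha.
At row 4, column 1: row 4 has {alpha,beta,gamma,delta,epsilon}; column 1 has {alpha,beta,gamma,delta,epsilon}; that leaves zeta.
At row 5, column 3: row 5 has {alpha,beta,delta,zeta}; column 3 has {alpha,beta,gamma,zeta}; that leaves epsilon.
At row 5, column 4: row 5 has {alpha,beta,delta,epsilon,zeta}; column 4 has {alpha,beta,delta,epsilon,zeta}; that leaves gamma.
At row 1, column 3: row 1 has {alpha,beta,gamma,epsilon,zeta}; column 3 has {alpha,beta,gamma,epsilon,zeta}; that leaves delta.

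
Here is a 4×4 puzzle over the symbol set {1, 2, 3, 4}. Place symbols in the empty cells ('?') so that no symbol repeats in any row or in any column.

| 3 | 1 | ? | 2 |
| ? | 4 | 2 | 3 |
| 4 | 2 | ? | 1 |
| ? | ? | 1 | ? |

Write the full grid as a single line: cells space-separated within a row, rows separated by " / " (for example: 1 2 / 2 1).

3 1 4 2 / 1 4 2 3 / 4 2 3 1 / 2 3 1 4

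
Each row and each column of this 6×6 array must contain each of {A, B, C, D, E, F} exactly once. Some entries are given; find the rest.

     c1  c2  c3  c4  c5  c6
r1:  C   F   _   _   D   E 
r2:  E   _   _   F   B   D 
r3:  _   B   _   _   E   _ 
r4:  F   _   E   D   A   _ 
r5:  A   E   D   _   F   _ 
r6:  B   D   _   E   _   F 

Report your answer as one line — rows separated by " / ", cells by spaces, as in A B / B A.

At row 3, column 1: row 3 has {B,E}; column 1 has {A,B,C,E,F}; that leaves D.
At row 4, column 2: row 4 has {A,D,E,F}; column 2 has {B,D,E,F}; that leaves C.
At row 4, column 6: row 4 has {A,C,D,E,F}; column 6 has {D,E,F}; that leaves B.
At row 5, column 6: row 5 has {A,D,E,F}; column 6 has {B,D,E,F}; that leaves C.
At row 6, column 5: row 6 has {B,D,E,F}; column 5 has {A,B,D,E,F}; that leaves C.
At row 2, column 2: row 2 has {B,D,E,F}; column 2 has {B,C,D,E,F}; that leaves A.
At row 2, column 3: row 2 has {A,B,D,E,F}; column 3 has {D,E}; that leaves C.
At row 3, column 6: row 3 has {B,D,E}; column 6 has {B,C,D,E,F}; that leaves A.
At row 5, column 4: row 5 has {A,C,D,E,F}; column 4 has {D,E,F}; that leaves B.
At row 6, column 3: row 6 has {B,C,D,E,F}; column 3 has {C,D,E}; that leaves A.
At row 1, column 3: row 1 has {C,D,E,F}; column 3 has {A,C,D,E}; that leaves B.
At row 1, column 4: row 1 has {B,C,D,E,F}; column 4 has {B,D,E,F}; that leaves A.
At row 3, column 3: row 3 has {A,B,D,E}; column 3 has {A,B,C,D,E}; that leaves F.
At row 3, column 4: row 3 has {A,B,D,E,F}; column 4 has {A,B,D,E,F}; that leaves C.

C F B A D E / E A C F B D / D B F C E A / F C E D A B / A E D B F C / B D A E C F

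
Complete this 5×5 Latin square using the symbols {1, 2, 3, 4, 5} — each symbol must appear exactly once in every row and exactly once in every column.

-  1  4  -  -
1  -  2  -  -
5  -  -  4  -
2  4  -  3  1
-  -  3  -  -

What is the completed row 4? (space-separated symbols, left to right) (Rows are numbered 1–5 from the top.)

2 4 5 3 1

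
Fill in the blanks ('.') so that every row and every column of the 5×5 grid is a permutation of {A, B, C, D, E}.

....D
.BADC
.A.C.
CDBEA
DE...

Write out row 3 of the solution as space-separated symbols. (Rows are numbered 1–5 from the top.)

(r1,c2): row 1 has {D}; column 2 has {A,B,D,E}, so it must be C.
(r1,c3): row 1 has {C,D}; column 3 has {A,B}, so it must be E.
(r2,c1): row 2 has {A,B,C,D}; column 1 has {C,D}, so it must be E.
(r3,c1): row 3 has {A,C}; column 1 has {C,D,E}, so it must be B.
(r3,c3): row 3 has {A,B,C}; column 3 has {A,B,E}, so it must be D.
(r3,c5): row 3 has {A,B,C,D}; column 5 has {A,C,D}, so it must be E.

B A D C E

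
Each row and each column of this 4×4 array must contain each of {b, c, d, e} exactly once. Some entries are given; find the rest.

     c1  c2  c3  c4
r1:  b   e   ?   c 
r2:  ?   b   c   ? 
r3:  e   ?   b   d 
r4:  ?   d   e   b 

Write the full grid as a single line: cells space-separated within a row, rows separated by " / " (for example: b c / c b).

b e d c / d b c e / e c b d / c d e b

(r1,c3) = d
(r2,c1) = d
(r2,c4) = e
(r3,c2) = c
(r4,c1) = c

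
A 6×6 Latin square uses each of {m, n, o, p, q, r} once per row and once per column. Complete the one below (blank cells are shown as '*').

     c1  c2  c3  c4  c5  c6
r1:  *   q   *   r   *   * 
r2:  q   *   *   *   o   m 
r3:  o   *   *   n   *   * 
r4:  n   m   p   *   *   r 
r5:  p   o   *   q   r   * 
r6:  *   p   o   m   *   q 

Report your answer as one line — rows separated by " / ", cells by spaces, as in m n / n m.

m q n r p o / q n r p o m / o r q n m p / n m p o q r / p o m q r n / r p o m n q

At row 1, column 1: row 1 has {q,r}; column 1 has {n,o,p,q}; that leaves m.
At row 1, column 3: row 1 has {m,q,r}; column 3 has {o,p}; that leaves n.
At row 1, column 5: row 1 has {m,n,q,r}; column 5 has {o,r}; that leaves p.
At row 1, column 6: row 1 has {m,n,p,q,r}; column 6 has {m,q,r}; that leaves o.
At row 2, column 3: row 2 has {m,o,q}; column 3 has {n,o,p}; that leaves r.
At row 2, column 4: row 2 has {m,o,q,r}; column 4 has {m,n,q,r}; that leaves p.
At row 3, column 2: row 3 has {n,o}; column 2 has {m,o,p,q}; that leaves r.
At row 3, column 6: row 3 has {n,o,r}; column 6 has {m,o,q,r}; that leaves p.
At row 4, column 4: row 4 has {m,n,p,r}; column 4 has {m,n,p,q,r}; that leaves o.
At row 4, column 5: row 4 has {m,n,o,p,r}; column 5 has {o,p,r}; that leaves q.
At row 5, column 3: row 5 has {o,p,q,r}; column 3 has {n,o,p,r}; that leaves m.
At row 5, column 6: row 5 has {m,o,p,q,r}; column 6 has {m,o,p,q,r}; that leaves n.
At row 6, column 1: row 6 has {m,o,p,q}; column 1 has {m,n,o,p,q}; that leaves r.
At row 6, column 5: row 6 has {m,o,p,q,r}; column 5 has {o,p,q,r}; that leaves n.
At row 2, column 2: row 2 has {m,o,p,q,r}; column 2 has {m,o,p,q,r}; that leaves n.
At row 3, column 3: row 3 has {n,o,p,r}; column 3 has {m,n,o,p,r}; that leaves q.
At row 3, column 5: row 3 has {n,o,p,q,r}; column 5 has {n,o,p,q,r}; that leaves m.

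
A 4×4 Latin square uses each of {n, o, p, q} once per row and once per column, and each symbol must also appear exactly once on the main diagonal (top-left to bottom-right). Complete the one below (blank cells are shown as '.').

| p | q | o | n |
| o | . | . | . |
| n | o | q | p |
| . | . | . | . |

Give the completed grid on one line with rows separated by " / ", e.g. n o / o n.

p q o n / o n p q / n o q p / q p n o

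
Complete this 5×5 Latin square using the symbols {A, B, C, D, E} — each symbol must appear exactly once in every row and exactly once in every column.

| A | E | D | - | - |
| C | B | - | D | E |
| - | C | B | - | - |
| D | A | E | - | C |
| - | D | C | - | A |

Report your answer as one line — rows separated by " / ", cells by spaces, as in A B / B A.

A E D C B / C B A D E / E C B A D / D A E B C / B D C E A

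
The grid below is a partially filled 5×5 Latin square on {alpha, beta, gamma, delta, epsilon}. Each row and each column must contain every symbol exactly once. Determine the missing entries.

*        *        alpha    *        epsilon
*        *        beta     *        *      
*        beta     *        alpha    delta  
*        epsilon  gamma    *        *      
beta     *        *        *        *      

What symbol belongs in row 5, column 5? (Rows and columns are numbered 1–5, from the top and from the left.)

gamma

At row 3, column 3: row 3 has {alpha,beta,delta}; column 3 has {alpha,beta,gamma}; that leaves epsilon.
At row 5, column 3: row 5 has {beta}; column 3 has {alpha,beta,gamma,epsilon}; that leaves delta.
At row 3, column 1: row 3 has {alpha,beta,delta,epsilon}; column 1 has {beta}; that leaves gamma.
At row 1, column 1: row 1 has {alpha,epsilon}; column 1 has {beta,gamma}; that leaves delta.
At row 1, column 2: row 1 has {alpha,delta,epsilon}; column 2 has {beta,epsilon}; that leaves gamma.
At row 1, column 4: row 1 has {alpha,gamma,delta,epsilon}; column 4 has {alpha}; that leaves beta.
At row 4, column 1: row 4 has {gamma,epsilon}; column 1 has {beta,gamma,delta}; that leaves alpha.
At row 4, column 4: row 4 has {alpha,gamma,epsilon}; column 4 has {alpha,beta}; that leaves delta.
At row 4, column 5: row 4 has {alpha,gamma,delta,epsilon}; column 5 has {delta,epsilon}; that leaves beta.
At row 5, column 2: row 5 has {beta,delta}; column 2 has {beta,gamma,epsilon}; that leaves alpha.
At row 5, column 5: row 5 has {alpha,beta,delta}; column 5 has {beta,delta,epsilon}; that leaves gamma.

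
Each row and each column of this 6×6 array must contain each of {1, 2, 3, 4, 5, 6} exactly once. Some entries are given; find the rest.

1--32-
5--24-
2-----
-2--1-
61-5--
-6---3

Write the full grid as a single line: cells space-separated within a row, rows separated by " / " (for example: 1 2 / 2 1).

1 4 6 3 2 5 / 5 3 1 2 4 6 / 2 5 3 4 6 1 / 3 2 5 6 1 4 / 6 1 4 5 3 2 / 4 6 2 1 5 3

row 2 has {2,4,5}; column 2 has {1,2,6} — only 3 is left for (r2,c2).
row 5 has {1,5,6}; column 5 has {1,2,4} — only 3 is left for (r5,c5).
row 6 has {3,6}; column 1 has {1,2,5,6} — only 4 is left for (r6,c1).
row 6 has {3,4,6}; column 4 has {2,3,5} — only 1 is left for (r6,c4).
row 6 has {1,3,4,6}; column 5 has {1,2,3,4} — only 5 is left for (r6,c5).
row 3 has {2}; column 5 has {1,2,3,4,5} — only 6 is left for (r3,c5).
row 4 has {1,2}; column 1 has {1,2,4,5,6} — only 3 is left for (r4,c1).
row 6 has {1,3,4,5,6}; column 3 is empty so far — only 2 is left for (r6,c3).
row 3 has {2,6}; column 4 has {1,2,3,5} — only 4 is left for (r3,c4).
row 4 has {1,2,3}; column 4 has {1,2,3,4,5} — only 6 is left for (r4,c4).
row 5 has {1,3,5,6}; column 3 has {2} — only 4 is left for (r5,c3).
row 5 has {1,3,4,5,6}; column 6 has {3} — only 2 is left for (r5,c6).
row 3 has {2,4,6}; column 2 has {1,2,3,6} — only 5 is left for (r3,c2).
row 3 has {2,4,5,6}; column 6 has {2,3} — only 1 is left for (r3,c6).
row 4 has {1,2,3,6}; column 3 has {2,4} — only 5 is left for (r4,c3).
row 4 has {1,2,3,5,6}; column 6 has {1,2,3} — only 4 is left for (r4,c6).
row 1 has {1,2,3}; column 2 has {1,2,3,5,6} — only 4 is left for (r1,c2).
row 1 has {1,2,3,4}; column 3 has {2,4,5} — only 6 is left for (r1,c3).
row 1 has {1,2,3,4,6}; column 6 has {1,2,3,4} — only 5 is left for (r1,c6).
row 2 has {2,3,4,5}; column 3 has {2,4,5,6} — only 1 is left for (r2,c3).
row 2 has {1,2,3,4,5}; column 6 has {1,2,3,4,5} — only 6 is left for (r2,c6).
row 3 has {1,2,4,5,6}; column 3 has {1,2,4,5,6} — only 3 is left for (r3,c3).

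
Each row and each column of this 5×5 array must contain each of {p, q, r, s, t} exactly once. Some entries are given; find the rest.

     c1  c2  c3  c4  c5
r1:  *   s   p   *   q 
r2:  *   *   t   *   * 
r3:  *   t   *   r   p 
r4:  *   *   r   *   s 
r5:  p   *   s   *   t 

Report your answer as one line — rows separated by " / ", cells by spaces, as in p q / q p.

r s p t q / q p t s r / s t q r p / t q r p s / p r s q t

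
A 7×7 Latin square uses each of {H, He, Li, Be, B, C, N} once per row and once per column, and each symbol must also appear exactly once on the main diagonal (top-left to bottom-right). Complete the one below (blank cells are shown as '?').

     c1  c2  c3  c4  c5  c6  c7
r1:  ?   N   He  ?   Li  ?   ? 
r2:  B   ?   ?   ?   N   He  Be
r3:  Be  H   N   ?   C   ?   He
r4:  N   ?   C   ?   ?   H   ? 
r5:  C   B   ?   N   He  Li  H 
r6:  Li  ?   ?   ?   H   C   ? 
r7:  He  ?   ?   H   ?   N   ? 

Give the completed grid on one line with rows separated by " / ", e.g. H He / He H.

At row 1, column 1: row 1 has {He,Li,N}; column 1 has {He,Li,Be,B,C,N}; the diagonal has {He,C,N}; that leaves H.
At row 2, column 2: row 2 has {He,Be,B,N}; column 2 has {H,B,N}; the diagonal has {H,He,C,N}; that leaves Li.
At row 2, column 3: row 2 has {He,Li,Be,B,N}; column 3 has {He,C,N}; that leaves H.
At row 2, column 4: row 2 has {H,He,Li,Be,B,N}; column 4 has {H,N}; that leaves C.
At row 3, column 6: row 3 has {H,He,Be,C,N}; column 6 has {H,He,Li,C,N}; that leaves B.
At row 5, column 3: row 5 has {H,He,Li,B,C,N}; column 3 has {H,He,C,N}; that leaves Be.
At row 6, column 3: row 6 has {H,Li,C}; column 3 has {H,He,Be,C,N}; that leaves B.
At row 6, column 7: row 6 has {H,Li,B,C}; column 7 has {H,He,Be}; that leaves N.
At row 7, column 3: row 7 has {H,He,N}; column 3 has {H,He,Be,B,C,N}; that leaves Li.
At row 7, column 7: row 7 has {H,He,Li,N}; column 7 has {H,He,Be,N}; the diagonal has {H,He,Li,C,N}; that leaves B.
At row 1, column 6: row 1 has {H,He,Li,N}; column 6 has {H,He,Li,B,C,N}; that leaves Be.
At row 1, column 7: row 1 has {H,He,Li,Be,N}; column 7 has {H,He,Be,B,N}; that leaves C.
At row 3, column 4: row 3 has {H,He,Be,B,C,N}; column 4 has {H,C,N}; that leaves Li.
At row 4, column 4: row 4 has {H,C,N}; column 4 has {H,Li,C,N}; the diagonal has {H,He,Li,B,C,N}; that leaves Be.
At row 4, column 5: row 4 has {H,Be,C,N}; column 5 has {H,He,Li,C,N}; that leaves B.
At row 4, column 7: row 4 has {H,Be,B,C,N}; column 7 has {H,He,Be,B,C,N}; that leaves Li.
At row 6, column 4: row 6 has {H,Li,B,C,N}; column 4 has {H,Li,Be,C,N}; that leaves He.
At row 7, column 5: row 7 has {H,He,Li,B,N}; column 5 has {H,He,Li,B,C,N}; that leaves Be.
At row 1, column 4: row 1 has {H,He,Li,Be,C,N}; column 4 has {H,He,Li,Be,C,N}; that leaves B.
At row 4, column 2: row 4 has {H,Li,Be,B,C,N}; column 2 has {H,Li,B,N}; that leaves He.
At row 6, column 2: row 6 has {H,He,Li,B,C,N}; column 2 has {H,He,Li,B,N}; that leaves Be.
At row 7, column 2: row 7 has {H,He,Li,Be,B,N}; column 2 has {H,He,Li,Be,B,N}; that leaves C.

H N He B Li Be C / B Li H C N He Be / Be H N Li C B He / N He C Be B H Li / C B Be N He Li H / Li Be B He H C N / He C Li H Be N B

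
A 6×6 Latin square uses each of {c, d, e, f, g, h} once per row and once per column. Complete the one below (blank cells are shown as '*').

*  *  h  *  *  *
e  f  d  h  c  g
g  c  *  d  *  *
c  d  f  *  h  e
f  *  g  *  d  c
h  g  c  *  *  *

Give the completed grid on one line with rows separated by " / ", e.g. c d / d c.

d e h c g f / e f d h c g / g c e d f h / c d f g h e / f h g e d c / h g c f e d

(r1,c1): row 1 has {h}; column 1 has {c,e,f,g,h}, so it must be d.
(r1,c2): row 1 has {d,h}; column 2 has {c,d,f,g}, so it must be e.
(r1,c6): row 1 has {d,e,h}; column 6 has {c,e,g}, so it must be f.
(r3,c3): row 3 has {c,d,g}; column 3 has {c,d,f,g,h}, so it must be e.
(r3,c5): row 3 has {c,d,e,g}; column 5 has {c,d,h}, so it must be f.
(r3,c6): row 3 has {c,d,e,f,g}; column 6 has {c,e,f,g}, so it must be h.
(r4,c4): row 4 has {c,d,e,f,h}; column 4 has {d,h}, so it must be g.
(r5,c2): row 5 has {c,d,f,g}; column 2 has {c,d,e,f,g}, so it must be h.
(r5,c4): row 5 has {c,d,f,g,h}; column 4 has {d,g,h}, so it must be e.
(r6,c4): row 6 has {c,g,h}; column 4 has {d,e,g,h}, so it must be f.
(r6,c5): row 6 has {c,f,g,h}; column 5 has {c,d,f,h}, so it must be e.
(r6,c6): row 6 has {c,e,f,g,h}; column 6 has {c,e,f,g,h}, so it must be d.
(r1,c4): row 1 has {d,e,f,h}; column 4 has {d,e,f,g,h}, so it must be c.
(r1,c5): row 1 has {c,d,e,f,h}; column 5 has {c,d,e,f,h}, so it must be g.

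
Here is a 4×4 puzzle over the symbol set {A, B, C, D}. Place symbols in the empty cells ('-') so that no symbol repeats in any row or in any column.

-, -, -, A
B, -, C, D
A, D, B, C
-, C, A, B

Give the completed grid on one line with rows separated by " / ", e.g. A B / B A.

C B D A / B A C D / A D B C / D C A B

Cell (r1,c2): row 1 has {A}; column 2 has {C,D} → B.
Cell (r1,c3): row 1 has {A,B}; column 3 has {A,B,C} → D.
Cell (r2,c2): row 2 has {B,C,D}; column 2 has {B,C,D} → A.
Cell (r4,c1): row 4 has {A,B,C}; column 1 has {A,B} → D.
Cell (r1,c1): row 1 has {A,B,D}; column 1 has {A,B,D} → C.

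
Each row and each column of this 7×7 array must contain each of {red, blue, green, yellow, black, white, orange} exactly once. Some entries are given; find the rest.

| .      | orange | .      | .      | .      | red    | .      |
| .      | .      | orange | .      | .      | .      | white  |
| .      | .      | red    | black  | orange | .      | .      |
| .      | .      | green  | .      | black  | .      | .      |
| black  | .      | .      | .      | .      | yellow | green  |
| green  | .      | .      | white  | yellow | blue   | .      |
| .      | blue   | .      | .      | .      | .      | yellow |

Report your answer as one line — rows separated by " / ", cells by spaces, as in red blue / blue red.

blue orange yellow green white red black / red black orange yellow blue green white / yellow green red black orange white blue / white yellow green blue black orange red / black white blue orange red yellow green / green red black white yellow blue orange / orange blue white red green black yellow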